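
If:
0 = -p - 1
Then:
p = -1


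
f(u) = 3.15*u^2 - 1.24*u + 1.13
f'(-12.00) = -76.84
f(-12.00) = 469.61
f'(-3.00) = -20.14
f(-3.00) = 33.20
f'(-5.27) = -34.44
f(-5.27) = 95.15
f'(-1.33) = -9.62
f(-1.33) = 8.35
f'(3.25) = 19.24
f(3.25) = 30.37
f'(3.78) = 22.57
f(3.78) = 41.45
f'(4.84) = 29.25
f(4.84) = 68.92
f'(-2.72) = -18.38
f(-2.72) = 27.81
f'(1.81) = 10.16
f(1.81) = 9.21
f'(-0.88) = -6.78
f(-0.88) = 4.66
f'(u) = 6.3*u - 1.24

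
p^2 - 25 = (p - 5)*(p + 5)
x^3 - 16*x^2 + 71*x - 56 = (x - 8)*(x - 7)*(x - 1)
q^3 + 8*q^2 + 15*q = q*(q + 3)*(q + 5)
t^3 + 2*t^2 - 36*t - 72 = (t - 6)*(t + 2)*(t + 6)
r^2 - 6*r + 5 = (r - 5)*(r - 1)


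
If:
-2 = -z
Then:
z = 2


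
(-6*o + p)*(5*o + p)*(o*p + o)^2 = -30*o^4*p^2 - 60*o^4*p - 30*o^4 - o^3*p^3 - 2*o^3*p^2 - o^3*p + o^2*p^4 + 2*o^2*p^3 + o^2*p^2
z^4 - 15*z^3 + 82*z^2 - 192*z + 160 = (z - 5)*(z - 4)^2*(z - 2)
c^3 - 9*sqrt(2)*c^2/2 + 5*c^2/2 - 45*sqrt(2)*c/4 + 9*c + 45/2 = (c + 5/2)*(c - 3*sqrt(2))*(c - 3*sqrt(2)/2)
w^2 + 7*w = w*(w + 7)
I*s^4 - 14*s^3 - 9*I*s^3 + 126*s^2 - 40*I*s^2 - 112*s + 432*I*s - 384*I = (s - 8)*(s + 6*I)*(s + 8*I)*(I*s - I)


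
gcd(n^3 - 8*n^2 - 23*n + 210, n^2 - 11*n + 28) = n - 7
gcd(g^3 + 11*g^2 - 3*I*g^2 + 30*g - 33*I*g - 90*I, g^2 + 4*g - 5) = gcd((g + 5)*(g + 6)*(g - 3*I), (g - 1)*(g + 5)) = g + 5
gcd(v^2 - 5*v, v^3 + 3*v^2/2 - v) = v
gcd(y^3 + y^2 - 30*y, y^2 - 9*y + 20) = y - 5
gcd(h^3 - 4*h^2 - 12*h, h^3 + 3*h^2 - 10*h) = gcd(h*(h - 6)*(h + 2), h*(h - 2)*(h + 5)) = h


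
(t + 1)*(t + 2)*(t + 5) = t^3 + 8*t^2 + 17*t + 10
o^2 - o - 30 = (o - 6)*(o + 5)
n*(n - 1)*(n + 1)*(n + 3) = n^4 + 3*n^3 - n^2 - 3*n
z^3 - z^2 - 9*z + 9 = (z - 3)*(z - 1)*(z + 3)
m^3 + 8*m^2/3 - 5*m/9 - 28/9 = (m - 1)*(m + 4/3)*(m + 7/3)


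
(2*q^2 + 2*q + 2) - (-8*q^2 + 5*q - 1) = 10*q^2 - 3*q + 3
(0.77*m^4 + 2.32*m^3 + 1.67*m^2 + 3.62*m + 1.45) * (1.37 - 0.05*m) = -0.0385*m^5 + 0.9389*m^4 + 3.0949*m^3 + 2.1069*m^2 + 4.8869*m + 1.9865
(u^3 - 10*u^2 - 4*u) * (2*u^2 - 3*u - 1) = 2*u^5 - 23*u^4 + 21*u^3 + 22*u^2 + 4*u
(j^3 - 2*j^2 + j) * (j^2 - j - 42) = j^5 - 3*j^4 - 39*j^3 + 83*j^2 - 42*j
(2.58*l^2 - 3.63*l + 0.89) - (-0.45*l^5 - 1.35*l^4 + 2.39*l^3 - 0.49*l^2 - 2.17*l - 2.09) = 0.45*l^5 + 1.35*l^4 - 2.39*l^3 + 3.07*l^2 - 1.46*l + 2.98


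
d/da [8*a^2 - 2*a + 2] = 16*a - 2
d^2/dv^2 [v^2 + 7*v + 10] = 2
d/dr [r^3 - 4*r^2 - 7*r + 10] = 3*r^2 - 8*r - 7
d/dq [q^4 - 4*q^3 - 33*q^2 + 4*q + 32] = 4*q^3 - 12*q^2 - 66*q + 4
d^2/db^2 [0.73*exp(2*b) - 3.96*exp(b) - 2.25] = (2.92*exp(b) - 3.96)*exp(b)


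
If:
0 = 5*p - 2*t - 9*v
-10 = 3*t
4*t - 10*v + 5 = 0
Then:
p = -17/6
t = -10/3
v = -5/6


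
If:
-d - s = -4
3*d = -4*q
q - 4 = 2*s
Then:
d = 48/5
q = -36/5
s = -28/5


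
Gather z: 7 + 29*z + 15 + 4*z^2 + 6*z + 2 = 4*z^2 + 35*z + 24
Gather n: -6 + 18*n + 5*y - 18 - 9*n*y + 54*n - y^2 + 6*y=n*(72 - 9*y) - y^2 + 11*y - 24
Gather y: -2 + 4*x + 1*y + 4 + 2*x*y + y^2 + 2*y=4*x + y^2 + y*(2*x + 3) + 2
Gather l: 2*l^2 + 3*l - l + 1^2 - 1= 2*l^2 + 2*l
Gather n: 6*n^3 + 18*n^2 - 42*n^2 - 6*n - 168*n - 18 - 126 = 6*n^3 - 24*n^2 - 174*n - 144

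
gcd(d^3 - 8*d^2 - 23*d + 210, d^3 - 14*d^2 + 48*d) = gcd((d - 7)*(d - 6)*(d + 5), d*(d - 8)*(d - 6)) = d - 6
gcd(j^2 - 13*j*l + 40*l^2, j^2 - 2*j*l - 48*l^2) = j - 8*l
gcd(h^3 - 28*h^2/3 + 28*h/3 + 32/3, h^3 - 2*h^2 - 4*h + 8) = h - 2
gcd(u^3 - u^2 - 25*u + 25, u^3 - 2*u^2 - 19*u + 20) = u^2 - 6*u + 5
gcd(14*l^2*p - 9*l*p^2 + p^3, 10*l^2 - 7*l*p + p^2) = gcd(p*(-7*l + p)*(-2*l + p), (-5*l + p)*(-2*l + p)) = -2*l + p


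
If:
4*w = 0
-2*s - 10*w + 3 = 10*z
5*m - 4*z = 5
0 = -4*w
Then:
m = 4*z/5 + 1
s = 3/2 - 5*z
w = 0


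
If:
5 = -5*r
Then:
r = -1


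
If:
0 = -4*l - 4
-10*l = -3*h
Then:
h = -10/3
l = -1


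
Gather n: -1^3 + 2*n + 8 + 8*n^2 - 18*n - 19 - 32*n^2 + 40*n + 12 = -24*n^2 + 24*n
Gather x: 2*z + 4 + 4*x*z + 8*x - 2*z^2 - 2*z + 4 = x*(4*z + 8) - 2*z^2 + 8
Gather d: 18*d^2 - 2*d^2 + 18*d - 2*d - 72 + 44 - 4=16*d^2 + 16*d - 32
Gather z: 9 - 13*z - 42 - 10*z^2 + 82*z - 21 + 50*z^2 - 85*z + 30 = 40*z^2 - 16*z - 24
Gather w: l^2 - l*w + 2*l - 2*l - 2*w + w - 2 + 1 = l^2 + w*(-l - 1) - 1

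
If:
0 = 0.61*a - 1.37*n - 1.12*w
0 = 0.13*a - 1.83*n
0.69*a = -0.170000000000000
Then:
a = -0.25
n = -0.02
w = -0.11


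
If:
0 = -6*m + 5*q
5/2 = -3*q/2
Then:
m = -25/18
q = -5/3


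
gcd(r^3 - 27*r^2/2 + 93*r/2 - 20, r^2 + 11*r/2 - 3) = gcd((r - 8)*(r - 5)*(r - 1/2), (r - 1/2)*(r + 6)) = r - 1/2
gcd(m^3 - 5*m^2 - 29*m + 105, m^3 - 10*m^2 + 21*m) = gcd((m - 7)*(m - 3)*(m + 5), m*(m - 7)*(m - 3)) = m^2 - 10*m + 21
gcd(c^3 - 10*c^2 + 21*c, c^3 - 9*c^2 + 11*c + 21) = c^2 - 10*c + 21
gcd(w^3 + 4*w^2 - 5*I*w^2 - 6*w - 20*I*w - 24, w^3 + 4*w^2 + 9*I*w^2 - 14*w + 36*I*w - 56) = w + 4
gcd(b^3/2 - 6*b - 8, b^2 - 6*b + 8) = b - 4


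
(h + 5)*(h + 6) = h^2 + 11*h + 30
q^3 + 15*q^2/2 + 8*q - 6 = (q - 1/2)*(q + 2)*(q + 6)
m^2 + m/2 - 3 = (m - 3/2)*(m + 2)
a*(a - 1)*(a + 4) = a^3 + 3*a^2 - 4*a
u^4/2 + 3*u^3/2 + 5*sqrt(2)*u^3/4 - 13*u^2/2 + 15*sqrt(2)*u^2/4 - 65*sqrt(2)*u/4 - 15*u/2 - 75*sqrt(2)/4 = (u/2 + 1/2)*(u - 3)*(u + 5)*(u + 5*sqrt(2)/2)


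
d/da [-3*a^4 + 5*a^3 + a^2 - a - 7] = -12*a^3 + 15*a^2 + 2*a - 1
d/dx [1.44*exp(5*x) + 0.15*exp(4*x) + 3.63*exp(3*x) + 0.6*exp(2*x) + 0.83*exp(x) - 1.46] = (7.2*exp(4*x) + 0.6*exp(3*x) + 10.89*exp(2*x) + 1.2*exp(x) + 0.83)*exp(x)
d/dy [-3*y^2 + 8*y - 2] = 8 - 6*y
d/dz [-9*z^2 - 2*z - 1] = -18*z - 2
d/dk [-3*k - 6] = -3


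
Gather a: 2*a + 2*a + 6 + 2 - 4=4*a + 4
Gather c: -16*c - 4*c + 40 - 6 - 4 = 30 - 20*c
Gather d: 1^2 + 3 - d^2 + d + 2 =-d^2 + d + 6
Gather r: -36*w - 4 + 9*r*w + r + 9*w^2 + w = r*(9*w + 1) + 9*w^2 - 35*w - 4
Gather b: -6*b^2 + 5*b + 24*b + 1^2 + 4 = -6*b^2 + 29*b + 5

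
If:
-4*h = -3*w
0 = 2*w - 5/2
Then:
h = 15/16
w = 5/4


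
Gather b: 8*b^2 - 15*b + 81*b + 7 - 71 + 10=8*b^2 + 66*b - 54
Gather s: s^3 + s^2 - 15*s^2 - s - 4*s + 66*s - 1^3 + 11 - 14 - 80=s^3 - 14*s^2 + 61*s - 84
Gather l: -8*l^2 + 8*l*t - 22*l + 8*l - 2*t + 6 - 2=-8*l^2 + l*(8*t - 14) - 2*t + 4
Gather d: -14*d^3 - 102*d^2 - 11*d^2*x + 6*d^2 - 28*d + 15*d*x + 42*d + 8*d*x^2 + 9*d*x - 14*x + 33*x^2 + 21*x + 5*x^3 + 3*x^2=-14*d^3 + d^2*(-11*x - 96) + d*(8*x^2 + 24*x + 14) + 5*x^3 + 36*x^2 + 7*x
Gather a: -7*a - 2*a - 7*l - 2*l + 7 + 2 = -9*a - 9*l + 9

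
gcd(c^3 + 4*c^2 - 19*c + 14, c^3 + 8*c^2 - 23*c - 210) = c + 7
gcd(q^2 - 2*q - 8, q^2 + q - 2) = q + 2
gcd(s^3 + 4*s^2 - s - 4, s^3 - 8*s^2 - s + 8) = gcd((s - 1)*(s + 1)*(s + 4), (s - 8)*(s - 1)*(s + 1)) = s^2 - 1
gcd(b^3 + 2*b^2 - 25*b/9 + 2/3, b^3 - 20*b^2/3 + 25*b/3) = 1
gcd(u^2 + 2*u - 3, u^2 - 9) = u + 3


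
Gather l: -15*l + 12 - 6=6 - 15*l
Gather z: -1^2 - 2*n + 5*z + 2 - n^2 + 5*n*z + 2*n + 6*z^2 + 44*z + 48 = -n^2 + 6*z^2 + z*(5*n + 49) + 49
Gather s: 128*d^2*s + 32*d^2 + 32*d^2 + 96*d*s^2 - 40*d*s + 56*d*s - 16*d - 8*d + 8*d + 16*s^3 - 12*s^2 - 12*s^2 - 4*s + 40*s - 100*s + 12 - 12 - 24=64*d^2 - 16*d + 16*s^3 + s^2*(96*d - 24) + s*(128*d^2 + 16*d - 64) - 24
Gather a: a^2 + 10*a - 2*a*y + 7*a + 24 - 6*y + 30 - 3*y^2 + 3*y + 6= a^2 + a*(17 - 2*y) - 3*y^2 - 3*y + 60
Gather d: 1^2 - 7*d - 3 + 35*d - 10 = 28*d - 12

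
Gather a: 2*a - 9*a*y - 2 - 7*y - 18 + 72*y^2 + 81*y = a*(2 - 9*y) + 72*y^2 + 74*y - 20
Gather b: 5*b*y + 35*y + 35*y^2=5*b*y + 35*y^2 + 35*y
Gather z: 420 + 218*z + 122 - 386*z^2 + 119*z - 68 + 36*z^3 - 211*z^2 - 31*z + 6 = 36*z^3 - 597*z^2 + 306*z + 480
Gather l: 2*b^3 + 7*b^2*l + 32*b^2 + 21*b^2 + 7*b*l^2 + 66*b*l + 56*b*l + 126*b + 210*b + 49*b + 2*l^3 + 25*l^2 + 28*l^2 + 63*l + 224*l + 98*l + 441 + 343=2*b^3 + 53*b^2 + 385*b + 2*l^3 + l^2*(7*b + 53) + l*(7*b^2 + 122*b + 385) + 784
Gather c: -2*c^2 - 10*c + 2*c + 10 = -2*c^2 - 8*c + 10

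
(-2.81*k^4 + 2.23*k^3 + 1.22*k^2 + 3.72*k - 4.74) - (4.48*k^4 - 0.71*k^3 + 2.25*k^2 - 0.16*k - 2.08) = -7.29*k^4 + 2.94*k^3 - 1.03*k^2 + 3.88*k - 2.66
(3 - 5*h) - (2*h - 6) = 9 - 7*h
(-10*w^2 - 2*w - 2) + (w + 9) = -10*w^2 - w + 7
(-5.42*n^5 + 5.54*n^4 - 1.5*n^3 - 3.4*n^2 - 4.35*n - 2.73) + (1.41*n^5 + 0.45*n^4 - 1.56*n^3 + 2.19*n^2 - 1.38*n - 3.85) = -4.01*n^5 + 5.99*n^4 - 3.06*n^3 - 1.21*n^2 - 5.73*n - 6.58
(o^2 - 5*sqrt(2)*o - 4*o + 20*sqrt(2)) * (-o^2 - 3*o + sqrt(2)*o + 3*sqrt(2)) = -o^4 + o^3 + 6*sqrt(2)*o^3 - 6*sqrt(2)*o^2 + 2*o^2 - 72*sqrt(2)*o + 10*o + 120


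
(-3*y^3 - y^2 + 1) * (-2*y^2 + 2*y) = 6*y^5 - 4*y^4 - 2*y^3 - 2*y^2 + 2*y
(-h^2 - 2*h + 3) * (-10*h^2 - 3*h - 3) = 10*h^4 + 23*h^3 - 21*h^2 - 3*h - 9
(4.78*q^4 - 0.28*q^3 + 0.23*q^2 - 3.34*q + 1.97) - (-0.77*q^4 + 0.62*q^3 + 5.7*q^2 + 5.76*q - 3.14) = 5.55*q^4 - 0.9*q^3 - 5.47*q^2 - 9.1*q + 5.11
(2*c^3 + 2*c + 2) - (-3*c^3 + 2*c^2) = 5*c^3 - 2*c^2 + 2*c + 2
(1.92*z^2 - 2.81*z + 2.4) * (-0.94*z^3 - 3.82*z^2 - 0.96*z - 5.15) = -1.8048*z^5 - 4.693*z^4 + 6.635*z^3 - 16.3584*z^2 + 12.1675*z - 12.36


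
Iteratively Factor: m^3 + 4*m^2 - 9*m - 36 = (m - 3)*(m^2 + 7*m + 12) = (m - 3)*(m + 3)*(m + 4)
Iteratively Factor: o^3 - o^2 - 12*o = (o + 3)*(o^2 - 4*o) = (o - 4)*(o + 3)*(o)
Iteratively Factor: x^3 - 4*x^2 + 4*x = (x - 2)*(x^2 - 2*x) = (x - 2)^2*(x)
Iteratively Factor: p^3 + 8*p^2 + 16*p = (p + 4)*(p^2 + 4*p) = p*(p + 4)*(p + 4)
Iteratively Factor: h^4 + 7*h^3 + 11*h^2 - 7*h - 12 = (h + 4)*(h^3 + 3*h^2 - h - 3) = (h + 1)*(h + 4)*(h^2 + 2*h - 3) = (h - 1)*(h + 1)*(h + 4)*(h + 3)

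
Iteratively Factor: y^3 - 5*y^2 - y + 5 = (y - 1)*(y^2 - 4*y - 5) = (y - 5)*(y - 1)*(y + 1)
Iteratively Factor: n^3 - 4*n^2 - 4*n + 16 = (n + 2)*(n^2 - 6*n + 8) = (n - 4)*(n + 2)*(n - 2)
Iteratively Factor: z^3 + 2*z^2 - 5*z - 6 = (z + 1)*(z^2 + z - 6) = (z + 1)*(z + 3)*(z - 2)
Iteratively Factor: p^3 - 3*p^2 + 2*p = (p - 1)*(p^2 - 2*p) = p*(p - 1)*(p - 2)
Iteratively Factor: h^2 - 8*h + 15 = (h - 3)*(h - 5)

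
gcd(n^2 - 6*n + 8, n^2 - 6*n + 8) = n^2 - 6*n + 8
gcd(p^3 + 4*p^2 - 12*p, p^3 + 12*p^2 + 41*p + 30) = p + 6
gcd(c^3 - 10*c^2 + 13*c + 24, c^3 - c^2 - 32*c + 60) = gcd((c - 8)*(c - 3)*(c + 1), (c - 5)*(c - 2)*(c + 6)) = 1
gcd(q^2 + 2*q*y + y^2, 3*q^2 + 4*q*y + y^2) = q + y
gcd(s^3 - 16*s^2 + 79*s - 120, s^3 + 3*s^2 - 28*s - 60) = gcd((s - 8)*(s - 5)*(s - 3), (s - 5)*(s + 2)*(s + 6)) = s - 5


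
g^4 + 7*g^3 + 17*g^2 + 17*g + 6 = (g + 1)^2*(g + 2)*(g + 3)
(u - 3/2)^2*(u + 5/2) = u^3 - u^2/2 - 21*u/4 + 45/8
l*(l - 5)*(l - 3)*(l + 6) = l^4 - 2*l^3 - 33*l^2 + 90*l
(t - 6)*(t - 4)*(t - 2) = t^3 - 12*t^2 + 44*t - 48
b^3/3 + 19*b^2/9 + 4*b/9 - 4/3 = (b/3 + 1/3)*(b - 2/3)*(b + 6)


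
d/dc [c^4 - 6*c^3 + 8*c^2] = 2*c*(2*c^2 - 9*c + 8)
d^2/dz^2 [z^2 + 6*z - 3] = 2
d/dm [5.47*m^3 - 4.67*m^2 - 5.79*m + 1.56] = 16.41*m^2 - 9.34*m - 5.79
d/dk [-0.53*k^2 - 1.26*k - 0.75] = -1.06*k - 1.26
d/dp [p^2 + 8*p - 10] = 2*p + 8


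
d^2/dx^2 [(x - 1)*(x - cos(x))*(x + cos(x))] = 2*x*cos(2*x) + 6*x - 2*sqrt(2)*cos(2*x + pi/4) - 2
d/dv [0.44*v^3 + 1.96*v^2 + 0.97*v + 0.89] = 1.32*v^2 + 3.92*v + 0.97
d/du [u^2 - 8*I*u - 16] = 2*u - 8*I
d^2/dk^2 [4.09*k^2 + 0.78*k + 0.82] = 8.18000000000000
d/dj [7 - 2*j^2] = -4*j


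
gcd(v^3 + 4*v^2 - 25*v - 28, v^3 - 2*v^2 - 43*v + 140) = v^2 + 3*v - 28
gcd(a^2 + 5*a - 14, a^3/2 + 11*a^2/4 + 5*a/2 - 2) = 1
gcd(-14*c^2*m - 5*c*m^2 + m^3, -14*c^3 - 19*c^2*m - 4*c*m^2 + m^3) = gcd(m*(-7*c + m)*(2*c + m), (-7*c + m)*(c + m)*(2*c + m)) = 14*c^2 + 5*c*m - m^2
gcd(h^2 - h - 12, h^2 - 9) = h + 3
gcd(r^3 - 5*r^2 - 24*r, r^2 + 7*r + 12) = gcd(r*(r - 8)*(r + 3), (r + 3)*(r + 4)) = r + 3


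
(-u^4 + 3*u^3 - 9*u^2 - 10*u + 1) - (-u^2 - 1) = -u^4 + 3*u^3 - 8*u^2 - 10*u + 2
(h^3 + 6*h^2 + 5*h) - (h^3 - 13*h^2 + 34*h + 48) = 19*h^2 - 29*h - 48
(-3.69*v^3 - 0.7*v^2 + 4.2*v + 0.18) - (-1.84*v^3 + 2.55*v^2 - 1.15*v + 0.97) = -1.85*v^3 - 3.25*v^2 + 5.35*v - 0.79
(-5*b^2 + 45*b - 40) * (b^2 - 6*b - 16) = -5*b^4 + 75*b^3 - 230*b^2 - 480*b + 640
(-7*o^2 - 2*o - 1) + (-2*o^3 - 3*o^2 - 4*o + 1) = -2*o^3 - 10*o^2 - 6*o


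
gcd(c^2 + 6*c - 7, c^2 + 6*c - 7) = c^2 + 6*c - 7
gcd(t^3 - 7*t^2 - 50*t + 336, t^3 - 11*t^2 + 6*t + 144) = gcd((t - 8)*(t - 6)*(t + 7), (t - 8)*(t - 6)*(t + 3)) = t^2 - 14*t + 48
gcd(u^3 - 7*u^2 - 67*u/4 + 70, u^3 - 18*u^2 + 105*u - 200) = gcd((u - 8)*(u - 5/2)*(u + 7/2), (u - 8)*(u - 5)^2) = u - 8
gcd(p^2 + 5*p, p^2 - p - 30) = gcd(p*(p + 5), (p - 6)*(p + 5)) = p + 5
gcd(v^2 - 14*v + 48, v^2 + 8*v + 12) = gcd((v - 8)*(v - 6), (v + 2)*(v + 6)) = 1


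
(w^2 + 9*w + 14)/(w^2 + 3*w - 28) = (w + 2)/(w - 4)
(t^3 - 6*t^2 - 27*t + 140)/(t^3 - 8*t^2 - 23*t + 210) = (t - 4)/(t - 6)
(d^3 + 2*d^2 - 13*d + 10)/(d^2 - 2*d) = d + 4 - 5/d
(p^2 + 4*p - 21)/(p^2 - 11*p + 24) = (p + 7)/(p - 8)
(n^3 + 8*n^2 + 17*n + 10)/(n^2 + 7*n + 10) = n + 1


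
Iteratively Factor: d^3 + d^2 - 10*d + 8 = (d + 4)*(d^2 - 3*d + 2) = (d - 1)*(d + 4)*(d - 2)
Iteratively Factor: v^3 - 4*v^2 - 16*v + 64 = (v + 4)*(v^2 - 8*v + 16) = (v - 4)*(v + 4)*(v - 4)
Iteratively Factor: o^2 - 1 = (o + 1)*(o - 1)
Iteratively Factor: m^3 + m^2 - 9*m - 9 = (m + 1)*(m^2 - 9) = (m + 1)*(m + 3)*(m - 3)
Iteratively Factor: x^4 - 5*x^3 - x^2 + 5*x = (x)*(x^3 - 5*x^2 - x + 5) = x*(x - 5)*(x^2 - 1) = x*(x - 5)*(x + 1)*(x - 1)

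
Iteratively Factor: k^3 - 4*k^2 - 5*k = (k - 5)*(k^2 + k) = (k - 5)*(k + 1)*(k)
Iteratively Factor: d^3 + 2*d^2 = (d + 2)*(d^2) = d*(d + 2)*(d)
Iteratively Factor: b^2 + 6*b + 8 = (b + 4)*(b + 2)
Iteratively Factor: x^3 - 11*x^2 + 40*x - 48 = (x - 4)*(x^2 - 7*x + 12) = (x - 4)*(x - 3)*(x - 4)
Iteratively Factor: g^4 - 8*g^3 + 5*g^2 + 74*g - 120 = (g - 5)*(g^3 - 3*g^2 - 10*g + 24) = (g - 5)*(g - 2)*(g^2 - g - 12) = (g - 5)*(g - 2)*(g + 3)*(g - 4)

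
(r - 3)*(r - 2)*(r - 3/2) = r^3 - 13*r^2/2 + 27*r/2 - 9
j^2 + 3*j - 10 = (j - 2)*(j + 5)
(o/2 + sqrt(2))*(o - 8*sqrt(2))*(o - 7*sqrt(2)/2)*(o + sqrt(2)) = o^4/2 - 17*sqrt(2)*o^3/4 - 9*o^2/2 + 61*sqrt(2)*o + 112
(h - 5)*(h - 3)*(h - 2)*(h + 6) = h^4 - 4*h^3 - 29*h^2 + 156*h - 180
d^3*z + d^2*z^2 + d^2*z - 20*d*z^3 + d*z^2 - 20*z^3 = (d - 4*z)*(d + 5*z)*(d*z + z)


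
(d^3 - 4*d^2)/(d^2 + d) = d*(d - 4)/(d + 1)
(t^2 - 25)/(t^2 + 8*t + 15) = (t - 5)/(t + 3)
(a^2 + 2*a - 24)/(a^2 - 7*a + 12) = (a + 6)/(a - 3)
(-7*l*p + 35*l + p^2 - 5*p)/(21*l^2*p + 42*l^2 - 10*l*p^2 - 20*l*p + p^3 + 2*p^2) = (p - 5)/(-3*l*p - 6*l + p^2 + 2*p)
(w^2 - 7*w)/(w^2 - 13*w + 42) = w/(w - 6)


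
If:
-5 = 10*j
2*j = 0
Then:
No Solution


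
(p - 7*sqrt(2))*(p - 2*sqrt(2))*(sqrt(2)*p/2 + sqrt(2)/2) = sqrt(2)*p^3/2 - 9*p^2 + sqrt(2)*p^2/2 - 9*p + 14*sqrt(2)*p + 14*sqrt(2)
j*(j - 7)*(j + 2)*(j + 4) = j^4 - j^3 - 34*j^2 - 56*j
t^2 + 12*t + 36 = (t + 6)^2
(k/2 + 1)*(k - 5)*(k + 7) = k^3/2 + 2*k^2 - 31*k/2 - 35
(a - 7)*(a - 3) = a^2 - 10*a + 21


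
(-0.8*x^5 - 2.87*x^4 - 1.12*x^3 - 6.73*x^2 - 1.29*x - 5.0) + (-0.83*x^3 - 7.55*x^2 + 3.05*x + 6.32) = -0.8*x^5 - 2.87*x^4 - 1.95*x^3 - 14.28*x^2 + 1.76*x + 1.32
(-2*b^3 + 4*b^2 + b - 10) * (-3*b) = 6*b^4 - 12*b^3 - 3*b^2 + 30*b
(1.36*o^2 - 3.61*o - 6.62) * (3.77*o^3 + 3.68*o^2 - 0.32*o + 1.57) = 5.1272*o^5 - 8.6049*o^4 - 38.6774*o^3 - 21.0712*o^2 - 3.5493*o - 10.3934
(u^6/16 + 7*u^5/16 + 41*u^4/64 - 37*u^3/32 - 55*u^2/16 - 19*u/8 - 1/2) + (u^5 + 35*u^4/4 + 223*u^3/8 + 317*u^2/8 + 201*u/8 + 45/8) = u^6/16 + 23*u^5/16 + 601*u^4/64 + 855*u^3/32 + 579*u^2/16 + 91*u/4 + 41/8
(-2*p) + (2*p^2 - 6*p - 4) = 2*p^2 - 8*p - 4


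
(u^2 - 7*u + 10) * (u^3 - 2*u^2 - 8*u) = u^5 - 9*u^4 + 16*u^3 + 36*u^2 - 80*u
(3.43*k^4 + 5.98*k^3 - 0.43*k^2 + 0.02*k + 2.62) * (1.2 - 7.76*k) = -26.6168*k^5 - 42.2888*k^4 + 10.5128*k^3 - 0.6712*k^2 - 20.3072*k + 3.144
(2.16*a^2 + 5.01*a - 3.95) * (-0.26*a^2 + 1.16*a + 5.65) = -0.5616*a^4 + 1.203*a^3 + 19.0426*a^2 + 23.7245*a - 22.3175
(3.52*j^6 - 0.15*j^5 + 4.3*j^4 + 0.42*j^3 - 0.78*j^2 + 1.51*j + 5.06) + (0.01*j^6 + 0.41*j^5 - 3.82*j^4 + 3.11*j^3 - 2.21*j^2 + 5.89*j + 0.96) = 3.53*j^6 + 0.26*j^5 + 0.48*j^4 + 3.53*j^3 - 2.99*j^2 + 7.4*j + 6.02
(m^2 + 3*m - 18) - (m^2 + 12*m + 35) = -9*m - 53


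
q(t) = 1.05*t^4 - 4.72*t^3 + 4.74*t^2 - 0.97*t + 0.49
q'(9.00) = 1999.19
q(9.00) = 3823.87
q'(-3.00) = -270.25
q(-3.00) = 258.55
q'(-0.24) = -4.12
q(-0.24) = 1.06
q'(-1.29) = -45.78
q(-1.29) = 22.67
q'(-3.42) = -367.02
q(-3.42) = 391.70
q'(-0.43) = -8.00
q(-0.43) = 2.19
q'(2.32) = -2.75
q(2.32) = -4.77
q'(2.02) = -4.98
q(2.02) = -3.55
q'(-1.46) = -58.07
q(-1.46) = 31.47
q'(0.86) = -0.62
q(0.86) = 0.73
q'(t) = 4.2*t^3 - 14.16*t^2 + 9.48*t - 0.97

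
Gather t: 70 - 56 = 14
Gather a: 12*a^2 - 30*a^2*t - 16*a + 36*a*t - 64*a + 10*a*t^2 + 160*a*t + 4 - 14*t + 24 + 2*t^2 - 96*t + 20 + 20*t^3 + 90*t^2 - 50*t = a^2*(12 - 30*t) + a*(10*t^2 + 196*t - 80) + 20*t^3 + 92*t^2 - 160*t + 48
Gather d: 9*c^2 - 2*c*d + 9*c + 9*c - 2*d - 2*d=9*c^2 + 18*c + d*(-2*c - 4)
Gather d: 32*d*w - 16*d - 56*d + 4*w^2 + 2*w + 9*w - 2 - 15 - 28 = d*(32*w - 72) + 4*w^2 + 11*w - 45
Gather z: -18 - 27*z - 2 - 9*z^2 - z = -9*z^2 - 28*z - 20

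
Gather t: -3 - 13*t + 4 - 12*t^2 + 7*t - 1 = -12*t^2 - 6*t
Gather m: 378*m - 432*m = -54*m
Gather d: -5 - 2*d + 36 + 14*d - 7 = 12*d + 24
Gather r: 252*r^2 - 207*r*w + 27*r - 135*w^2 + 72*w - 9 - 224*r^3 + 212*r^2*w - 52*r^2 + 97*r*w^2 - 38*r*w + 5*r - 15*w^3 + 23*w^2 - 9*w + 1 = -224*r^3 + r^2*(212*w + 200) + r*(97*w^2 - 245*w + 32) - 15*w^3 - 112*w^2 + 63*w - 8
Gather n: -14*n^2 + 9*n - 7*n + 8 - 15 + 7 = -14*n^2 + 2*n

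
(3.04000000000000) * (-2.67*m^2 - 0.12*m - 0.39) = -8.1168*m^2 - 0.3648*m - 1.1856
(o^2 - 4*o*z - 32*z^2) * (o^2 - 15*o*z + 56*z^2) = o^4 - 19*o^3*z + 84*o^2*z^2 + 256*o*z^3 - 1792*z^4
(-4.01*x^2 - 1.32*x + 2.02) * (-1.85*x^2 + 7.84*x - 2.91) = 7.4185*x^4 - 28.9964*x^3 - 2.4167*x^2 + 19.678*x - 5.8782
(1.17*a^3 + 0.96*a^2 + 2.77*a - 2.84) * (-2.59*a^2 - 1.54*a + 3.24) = -3.0303*a^5 - 4.2882*a^4 - 4.8619*a^3 + 6.2002*a^2 + 13.3484*a - 9.2016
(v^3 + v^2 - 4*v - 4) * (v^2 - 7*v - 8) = v^5 - 6*v^4 - 19*v^3 + 16*v^2 + 60*v + 32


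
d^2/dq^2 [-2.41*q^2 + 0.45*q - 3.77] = -4.82000000000000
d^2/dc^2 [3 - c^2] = -2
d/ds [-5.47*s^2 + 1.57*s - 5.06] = 1.57 - 10.94*s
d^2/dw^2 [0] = 0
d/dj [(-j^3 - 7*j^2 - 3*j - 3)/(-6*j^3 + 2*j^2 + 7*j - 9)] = 2*(-22*j^4 - 25*j^3 - 35*j^2 + 69*j + 24)/(36*j^6 - 24*j^5 - 80*j^4 + 136*j^3 + 13*j^2 - 126*j + 81)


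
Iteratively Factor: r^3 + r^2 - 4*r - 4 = (r - 2)*(r^2 + 3*r + 2) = (r - 2)*(r + 2)*(r + 1)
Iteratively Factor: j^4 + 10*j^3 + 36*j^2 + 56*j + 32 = (j + 2)*(j^3 + 8*j^2 + 20*j + 16) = (j + 2)^2*(j^2 + 6*j + 8) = (j + 2)^3*(j + 4)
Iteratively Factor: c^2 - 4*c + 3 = (c - 3)*(c - 1)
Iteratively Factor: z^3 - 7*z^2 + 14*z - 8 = (z - 1)*(z^2 - 6*z + 8) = (z - 4)*(z - 1)*(z - 2)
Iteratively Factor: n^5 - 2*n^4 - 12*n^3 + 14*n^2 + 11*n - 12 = (n + 1)*(n^4 - 3*n^3 - 9*n^2 + 23*n - 12) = (n + 1)*(n + 3)*(n^3 - 6*n^2 + 9*n - 4) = (n - 1)*(n + 1)*(n + 3)*(n^2 - 5*n + 4) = (n - 1)^2*(n + 1)*(n + 3)*(n - 4)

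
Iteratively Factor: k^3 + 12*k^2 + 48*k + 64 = (k + 4)*(k^2 + 8*k + 16) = (k + 4)^2*(k + 4)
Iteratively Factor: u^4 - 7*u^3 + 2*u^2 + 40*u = (u)*(u^3 - 7*u^2 + 2*u + 40) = u*(u - 4)*(u^2 - 3*u - 10) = u*(u - 5)*(u - 4)*(u + 2)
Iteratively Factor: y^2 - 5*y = (y - 5)*(y)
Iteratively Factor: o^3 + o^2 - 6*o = (o)*(o^2 + o - 6) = o*(o + 3)*(o - 2)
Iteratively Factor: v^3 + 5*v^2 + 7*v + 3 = (v + 1)*(v^2 + 4*v + 3) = (v + 1)*(v + 3)*(v + 1)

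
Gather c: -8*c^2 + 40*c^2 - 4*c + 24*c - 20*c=32*c^2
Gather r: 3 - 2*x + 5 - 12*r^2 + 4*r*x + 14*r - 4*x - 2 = -12*r^2 + r*(4*x + 14) - 6*x + 6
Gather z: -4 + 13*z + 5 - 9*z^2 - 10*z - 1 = -9*z^2 + 3*z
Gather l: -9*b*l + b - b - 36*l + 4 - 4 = l*(-9*b - 36)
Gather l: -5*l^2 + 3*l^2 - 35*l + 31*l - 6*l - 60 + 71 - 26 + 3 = -2*l^2 - 10*l - 12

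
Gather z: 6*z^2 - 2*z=6*z^2 - 2*z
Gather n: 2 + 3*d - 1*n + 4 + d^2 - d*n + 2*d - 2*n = d^2 + 5*d + n*(-d - 3) + 6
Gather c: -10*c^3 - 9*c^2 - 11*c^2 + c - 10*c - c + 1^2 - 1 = -10*c^3 - 20*c^2 - 10*c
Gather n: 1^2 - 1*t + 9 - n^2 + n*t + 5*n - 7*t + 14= -n^2 + n*(t + 5) - 8*t + 24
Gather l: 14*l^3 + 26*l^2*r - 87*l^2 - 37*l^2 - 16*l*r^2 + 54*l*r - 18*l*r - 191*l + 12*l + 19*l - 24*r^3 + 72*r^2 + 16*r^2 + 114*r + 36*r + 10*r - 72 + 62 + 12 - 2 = 14*l^3 + l^2*(26*r - 124) + l*(-16*r^2 + 36*r - 160) - 24*r^3 + 88*r^2 + 160*r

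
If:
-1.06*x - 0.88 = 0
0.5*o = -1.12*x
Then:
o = 1.86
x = -0.83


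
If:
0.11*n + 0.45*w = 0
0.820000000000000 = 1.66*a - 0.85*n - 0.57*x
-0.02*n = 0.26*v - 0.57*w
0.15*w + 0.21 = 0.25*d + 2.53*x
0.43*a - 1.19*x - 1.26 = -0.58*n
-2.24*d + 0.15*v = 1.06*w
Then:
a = 1.22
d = 0.10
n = 1.38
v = -0.84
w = -0.34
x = 0.05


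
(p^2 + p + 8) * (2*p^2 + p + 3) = 2*p^4 + 3*p^3 + 20*p^2 + 11*p + 24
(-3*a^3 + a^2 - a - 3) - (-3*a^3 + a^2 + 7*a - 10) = 7 - 8*a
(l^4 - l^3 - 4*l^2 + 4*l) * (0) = 0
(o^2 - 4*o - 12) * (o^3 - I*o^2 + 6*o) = o^5 - 4*o^4 - I*o^4 - 6*o^3 + 4*I*o^3 - 24*o^2 + 12*I*o^2 - 72*o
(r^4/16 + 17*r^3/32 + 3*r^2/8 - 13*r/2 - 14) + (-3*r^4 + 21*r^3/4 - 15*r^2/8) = -47*r^4/16 + 185*r^3/32 - 3*r^2/2 - 13*r/2 - 14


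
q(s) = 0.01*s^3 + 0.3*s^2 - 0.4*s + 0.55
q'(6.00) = 4.28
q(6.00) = 11.11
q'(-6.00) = -2.92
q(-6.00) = 11.59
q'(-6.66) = -3.07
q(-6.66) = 13.57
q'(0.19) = -0.28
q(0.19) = 0.48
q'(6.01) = 4.29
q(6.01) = 11.15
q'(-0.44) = -0.66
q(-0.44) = 0.78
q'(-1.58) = -1.27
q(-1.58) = 1.89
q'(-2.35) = -1.64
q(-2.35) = 3.02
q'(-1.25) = -1.10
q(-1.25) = 1.50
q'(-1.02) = -0.98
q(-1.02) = 1.26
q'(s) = 0.03*s^2 + 0.6*s - 0.4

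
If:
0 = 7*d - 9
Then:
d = 9/7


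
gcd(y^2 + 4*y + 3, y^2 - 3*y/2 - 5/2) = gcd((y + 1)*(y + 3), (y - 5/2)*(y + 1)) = y + 1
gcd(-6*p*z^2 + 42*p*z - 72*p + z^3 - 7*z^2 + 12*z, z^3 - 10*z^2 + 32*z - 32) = z - 4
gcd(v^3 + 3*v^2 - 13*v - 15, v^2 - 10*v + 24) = 1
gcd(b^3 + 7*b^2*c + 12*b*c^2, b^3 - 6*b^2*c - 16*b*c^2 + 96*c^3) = b + 4*c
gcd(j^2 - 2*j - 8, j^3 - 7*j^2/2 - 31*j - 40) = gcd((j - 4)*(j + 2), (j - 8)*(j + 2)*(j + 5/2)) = j + 2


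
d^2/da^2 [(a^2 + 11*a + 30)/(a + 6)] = 0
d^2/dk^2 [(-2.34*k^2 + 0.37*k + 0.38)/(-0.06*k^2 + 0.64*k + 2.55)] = (0.177048*k^3 + 2.139912*k^2 - 0.252108*k + 31.211804)/(0.000216*k^6 - 0.006912*k^5 + 0.046188*k^4 + 0.325376*k^3 - 1.96299*k^2 - 12.4848*k - 16.581375)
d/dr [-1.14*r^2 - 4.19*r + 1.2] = -2.28*r - 4.19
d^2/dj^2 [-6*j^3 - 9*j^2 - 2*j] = -36*j - 18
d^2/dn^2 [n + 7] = 0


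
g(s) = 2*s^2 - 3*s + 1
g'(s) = 4*s - 3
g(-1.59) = 10.83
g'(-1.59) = -9.36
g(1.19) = 0.26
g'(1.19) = 1.76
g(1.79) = 2.04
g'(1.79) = 4.16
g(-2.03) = 15.33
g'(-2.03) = -11.12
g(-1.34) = 8.61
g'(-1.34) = -8.36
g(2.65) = 7.10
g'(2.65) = 7.60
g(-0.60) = 3.52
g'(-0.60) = -5.40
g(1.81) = 2.12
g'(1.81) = 4.24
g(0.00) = 1.00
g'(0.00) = -3.00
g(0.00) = 1.00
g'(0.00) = -3.00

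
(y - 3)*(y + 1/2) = y^2 - 5*y/2 - 3/2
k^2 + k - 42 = (k - 6)*(k + 7)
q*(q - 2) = q^2 - 2*q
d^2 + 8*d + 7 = (d + 1)*(d + 7)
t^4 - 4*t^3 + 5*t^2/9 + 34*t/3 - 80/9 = (t - 8/3)*(t - 2)*(t - 1)*(t + 5/3)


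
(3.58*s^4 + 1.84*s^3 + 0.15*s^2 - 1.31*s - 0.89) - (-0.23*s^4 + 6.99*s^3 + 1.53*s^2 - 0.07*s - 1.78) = 3.81*s^4 - 5.15*s^3 - 1.38*s^2 - 1.24*s + 0.89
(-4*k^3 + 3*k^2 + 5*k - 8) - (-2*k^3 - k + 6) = -2*k^3 + 3*k^2 + 6*k - 14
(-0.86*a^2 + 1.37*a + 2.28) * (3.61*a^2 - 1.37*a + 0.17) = -3.1046*a^4 + 6.1239*a^3 + 6.2077*a^2 - 2.8907*a + 0.3876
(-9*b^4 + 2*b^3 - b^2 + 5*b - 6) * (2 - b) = 9*b^5 - 20*b^4 + 5*b^3 - 7*b^2 + 16*b - 12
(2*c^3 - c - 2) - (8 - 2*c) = 2*c^3 + c - 10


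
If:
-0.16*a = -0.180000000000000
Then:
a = 1.12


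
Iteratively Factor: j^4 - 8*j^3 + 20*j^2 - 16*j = (j - 2)*(j^3 - 6*j^2 + 8*j) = (j - 2)^2*(j^2 - 4*j) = j*(j - 2)^2*(j - 4)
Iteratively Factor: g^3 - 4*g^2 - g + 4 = (g + 1)*(g^2 - 5*g + 4) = (g - 4)*(g + 1)*(g - 1)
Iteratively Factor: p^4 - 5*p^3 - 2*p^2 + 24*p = (p - 3)*(p^3 - 2*p^2 - 8*p) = (p - 4)*(p - 3)*(p^2 + 2*p) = (p - 4)*(p - 3)*(p + 2)*(p)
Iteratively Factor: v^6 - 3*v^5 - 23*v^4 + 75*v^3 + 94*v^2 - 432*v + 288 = (v - 2)*(v^5 - v^4 - 25*v^3 + 25*v^2 + 144*v - 144) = (v - 4)*(v - 2)*(v^4 + 3*v^3 - 13*v^2 - 27*v + 36) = (v - 4)*(v - 2)*(v - 1)*(v^3 + 4*v^2 - 9*v - 36) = (v - 4)*(v - 2)*(v - 1)*(v + 3)*(v^2 + v - 12) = (v - 4)*(v - 2)*(v - 1)*(v + 3)*(v + 4)*(v - 3)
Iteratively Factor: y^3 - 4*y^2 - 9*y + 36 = (y + 3)*(y^2 - 7*y + 12) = (y - 4)*(y + 3)*(y - 3)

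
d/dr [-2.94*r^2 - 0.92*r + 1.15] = -5.88*r - 0.92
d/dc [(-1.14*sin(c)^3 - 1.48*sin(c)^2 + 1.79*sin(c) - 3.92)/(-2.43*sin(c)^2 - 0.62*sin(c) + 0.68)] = (2.7702*sin(c)^4 + 1.4136*sin(c)^3 + 2.9417*sin(c)^2 - 21.064*sin(c) - 1.2132)*cos(c)/(5.9049*sin(c)^4 + 3.0132*sin(c)^3 - 2.9204*sin(c)^2 - 0.8432*sin(c) + 0.4624)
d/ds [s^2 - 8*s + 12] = 2*s - 8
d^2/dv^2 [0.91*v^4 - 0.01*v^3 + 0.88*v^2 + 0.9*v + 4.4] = 10.92*v^2 - 0.06*v + 1.76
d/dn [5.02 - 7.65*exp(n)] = -7.65*exp(n)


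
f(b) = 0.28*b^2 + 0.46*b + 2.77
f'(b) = 0.56*b + 0.46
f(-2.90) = 3.79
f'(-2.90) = -1.16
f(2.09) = 4.95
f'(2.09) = 1.63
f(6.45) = 17.39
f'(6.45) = 4.07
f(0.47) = 3.05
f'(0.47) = 0.72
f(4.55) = 10.66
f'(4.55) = 3.01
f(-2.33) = 3.22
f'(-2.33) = -0.84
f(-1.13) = 2.61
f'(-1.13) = -0.17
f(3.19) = 7.09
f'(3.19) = 2.25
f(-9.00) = 21.31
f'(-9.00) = -4.58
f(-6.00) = 10.09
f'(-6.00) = -2.90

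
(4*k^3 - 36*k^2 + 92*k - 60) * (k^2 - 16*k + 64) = 4*k^5 - 100*k^4 + 924*k^3 - 3836*k^2 + 6848*k - 3840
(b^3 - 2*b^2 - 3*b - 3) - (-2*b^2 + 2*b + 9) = b^3 - 5*b - 12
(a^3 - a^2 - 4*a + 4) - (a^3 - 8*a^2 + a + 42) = 7*a^2 - 5*a - 38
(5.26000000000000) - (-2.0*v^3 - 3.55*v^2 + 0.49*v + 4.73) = 2.0*v^3 + 3.55*v^2 - 0.49*v + 0.529999999999999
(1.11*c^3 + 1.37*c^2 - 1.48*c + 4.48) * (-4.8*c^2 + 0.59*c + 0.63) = -5.328*c^5 - 5.9211*c^4 + 8.6116*c^3 - 21.5141*c^2 + 1.7108*c + 2.8224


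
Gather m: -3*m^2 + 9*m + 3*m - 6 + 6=-3*m^2 + 12*m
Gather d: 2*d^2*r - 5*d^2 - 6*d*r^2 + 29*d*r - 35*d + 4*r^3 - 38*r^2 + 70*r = d^2*(2*r - 5) + d*(-6*r^2 + 29*r - 35) + 4*r^3 - 38*r^2 + 70*r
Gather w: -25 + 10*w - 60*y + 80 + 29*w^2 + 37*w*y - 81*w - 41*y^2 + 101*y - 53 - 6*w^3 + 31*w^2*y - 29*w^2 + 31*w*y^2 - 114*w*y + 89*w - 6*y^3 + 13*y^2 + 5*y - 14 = -6*w^3 + 31*w^2*y + w*(31*y^2 - 77*y + 18) - 6*y^3 - 28*y^2 + 46*y - 12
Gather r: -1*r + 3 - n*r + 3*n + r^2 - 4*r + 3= 3*n + r^2 + r*(-n - 5) + 6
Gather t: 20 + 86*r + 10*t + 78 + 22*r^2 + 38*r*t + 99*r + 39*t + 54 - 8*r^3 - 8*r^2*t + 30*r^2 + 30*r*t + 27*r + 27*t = -8*r^3 + 52*r^2 + 212*r + t*(-8*r^2 + 68*r + 76) + 152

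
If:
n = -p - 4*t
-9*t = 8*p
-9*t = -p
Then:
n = 0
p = 0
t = 0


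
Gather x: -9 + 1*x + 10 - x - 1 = 0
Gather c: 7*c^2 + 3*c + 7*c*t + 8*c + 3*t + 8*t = 7*c^2 + c*(7*t + 11) + 11*t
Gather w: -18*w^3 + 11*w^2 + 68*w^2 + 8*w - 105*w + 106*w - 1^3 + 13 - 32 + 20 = -18*w^3 + 79*w^2 + 9*w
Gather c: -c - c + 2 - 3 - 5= -2*c - 6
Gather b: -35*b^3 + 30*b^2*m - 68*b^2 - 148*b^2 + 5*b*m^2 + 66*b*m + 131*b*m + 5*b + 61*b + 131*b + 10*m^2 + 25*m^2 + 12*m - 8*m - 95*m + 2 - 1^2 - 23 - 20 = -35*b^3 + b^2*(30*m - 216) + b*(5*m^2 + 197*m + 197) + 35*m^2 - 91*m - 42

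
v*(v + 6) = v^2 + 6*v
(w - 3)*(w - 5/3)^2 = w^3 - 19*w^2/3 + 115*w/9 - 25/3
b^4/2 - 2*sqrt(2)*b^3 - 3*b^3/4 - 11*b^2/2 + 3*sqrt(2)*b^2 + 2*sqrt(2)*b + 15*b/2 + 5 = (b/2 + sqrt(2)/2)*(b - 2)*(b + 1/2)*(b - 5*sqrt(2))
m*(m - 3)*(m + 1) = m^3 - 2*m^2 - 3*m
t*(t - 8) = t^2 - 8*t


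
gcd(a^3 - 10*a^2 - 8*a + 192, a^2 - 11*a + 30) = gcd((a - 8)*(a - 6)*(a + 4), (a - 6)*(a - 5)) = a - 6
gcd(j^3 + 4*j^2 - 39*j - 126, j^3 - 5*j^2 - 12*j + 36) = j^2 - 3*j - 18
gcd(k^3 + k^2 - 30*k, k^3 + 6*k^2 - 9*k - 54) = k + 6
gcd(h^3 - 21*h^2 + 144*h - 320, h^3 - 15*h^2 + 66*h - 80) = h^2 - 13*h + 40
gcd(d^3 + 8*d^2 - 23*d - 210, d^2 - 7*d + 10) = d - 5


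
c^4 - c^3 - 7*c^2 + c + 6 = (c - 3)*(c - 1)*(c + 1)*(c + 2)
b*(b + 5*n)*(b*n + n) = b^3*n + 5*b^2*n^2 + b^2*n + 5*b*n^2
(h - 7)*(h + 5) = h^2 - 2*h - 35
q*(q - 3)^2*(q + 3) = q^4 - 3*q^3 - 9*q^2 + 27*q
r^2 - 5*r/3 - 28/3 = (r - 4)*(r + 7/3)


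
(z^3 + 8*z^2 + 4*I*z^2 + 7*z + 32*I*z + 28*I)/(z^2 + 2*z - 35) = (z^2 + z*(1 + 4*I) + 4*I)/(z - 5)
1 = 1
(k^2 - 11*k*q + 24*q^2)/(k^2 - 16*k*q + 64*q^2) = (-k + 3*q)/(-k + 8*q)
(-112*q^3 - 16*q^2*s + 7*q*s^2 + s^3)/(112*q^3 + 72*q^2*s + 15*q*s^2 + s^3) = (-4*q + s)/(4*q + s)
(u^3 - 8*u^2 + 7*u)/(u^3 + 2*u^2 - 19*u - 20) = u*(u^2 - 8*u + 7)/(u^3 + 2*u^2 - 19*u - 20)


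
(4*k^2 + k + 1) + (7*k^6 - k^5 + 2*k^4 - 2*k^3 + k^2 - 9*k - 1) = 7*k^6 - k^5 + 2*k^4 - 2*k^3 + 5*k^2 - 8*k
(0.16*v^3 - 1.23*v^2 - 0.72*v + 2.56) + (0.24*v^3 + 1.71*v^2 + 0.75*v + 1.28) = 0.4*v^3 + 0.48*v^2 + 0.03*v + 3.84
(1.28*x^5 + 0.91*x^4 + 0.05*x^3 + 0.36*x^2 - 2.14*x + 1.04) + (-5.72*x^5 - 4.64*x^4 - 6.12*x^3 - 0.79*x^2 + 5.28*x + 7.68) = -4.44*x^5 - 3.73*x^4 - 6.07*x^3 - 0.43*x^2 + 3.14*x + 8.72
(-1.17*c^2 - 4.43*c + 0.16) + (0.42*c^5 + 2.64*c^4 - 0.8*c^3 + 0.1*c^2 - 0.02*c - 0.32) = 0.42*c^5 + 2.64*c^4 - 0.8*c^3 - 1.07*c^2 - 4.45*c - 0.16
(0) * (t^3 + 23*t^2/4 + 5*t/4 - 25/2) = 0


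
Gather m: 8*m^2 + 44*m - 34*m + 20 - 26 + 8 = 8*m^2 + 10*m + 2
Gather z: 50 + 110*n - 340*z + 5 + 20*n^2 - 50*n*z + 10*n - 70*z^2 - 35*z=20*n^2 + 120*n - 70*z^2 + z*(-50*n - 375) + 55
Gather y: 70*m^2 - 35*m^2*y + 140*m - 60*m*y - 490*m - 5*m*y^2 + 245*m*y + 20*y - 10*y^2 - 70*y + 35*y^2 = 70*m^2 - 350*m + y^2*(25 - 5*m) + y*(-35*m^2 + 185*m - 50)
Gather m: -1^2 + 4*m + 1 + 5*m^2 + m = 5*m^2 + 5*m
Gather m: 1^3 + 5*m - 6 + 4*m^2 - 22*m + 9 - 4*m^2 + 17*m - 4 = 0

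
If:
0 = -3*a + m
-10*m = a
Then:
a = 0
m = 0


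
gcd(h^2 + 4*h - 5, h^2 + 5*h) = h + 5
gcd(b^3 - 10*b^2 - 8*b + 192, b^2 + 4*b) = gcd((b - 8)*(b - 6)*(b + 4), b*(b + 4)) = b + 4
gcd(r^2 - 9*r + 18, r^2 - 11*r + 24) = r - 3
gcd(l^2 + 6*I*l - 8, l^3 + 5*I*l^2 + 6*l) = 1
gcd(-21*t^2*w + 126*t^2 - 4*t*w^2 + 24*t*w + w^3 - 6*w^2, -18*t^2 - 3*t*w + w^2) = 3*t + w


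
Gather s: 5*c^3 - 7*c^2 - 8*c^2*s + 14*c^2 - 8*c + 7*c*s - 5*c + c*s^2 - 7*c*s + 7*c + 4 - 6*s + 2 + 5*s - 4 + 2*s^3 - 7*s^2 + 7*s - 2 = 5*c^3 + 7*c^2 - 6*c + 2*s^3 + s^2*(c - 7) + s*(6 - 8*c^2)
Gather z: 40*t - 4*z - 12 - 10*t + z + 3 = 30*t - 3*z - 9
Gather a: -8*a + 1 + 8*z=-8*a + 8*z + 1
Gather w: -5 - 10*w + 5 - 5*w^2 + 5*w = -5*w^2 - 5*w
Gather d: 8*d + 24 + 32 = 8*d + 56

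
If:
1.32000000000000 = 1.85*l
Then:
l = 0.71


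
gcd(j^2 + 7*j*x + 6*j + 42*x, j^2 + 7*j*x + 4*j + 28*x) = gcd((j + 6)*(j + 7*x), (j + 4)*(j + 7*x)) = j + 7*x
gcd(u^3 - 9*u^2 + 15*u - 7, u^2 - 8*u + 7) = u^2 - 8*u + 7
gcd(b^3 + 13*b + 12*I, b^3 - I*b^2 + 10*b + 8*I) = b^2 - 3*I*b + 4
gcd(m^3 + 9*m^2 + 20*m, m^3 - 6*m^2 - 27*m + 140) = m + 5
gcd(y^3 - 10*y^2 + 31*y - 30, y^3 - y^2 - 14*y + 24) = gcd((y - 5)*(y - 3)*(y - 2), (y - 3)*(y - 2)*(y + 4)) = y^2 - 5*y + 6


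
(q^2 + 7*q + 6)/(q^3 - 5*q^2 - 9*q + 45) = (q^2 + 7*q + 6)/(q^3 - 5*q^2 - 9*q + 45)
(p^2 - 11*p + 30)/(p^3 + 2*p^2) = (p^2 - 11*p + 30)/(p^2*(p + 2))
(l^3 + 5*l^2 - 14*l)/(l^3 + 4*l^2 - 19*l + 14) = l/(l - 1)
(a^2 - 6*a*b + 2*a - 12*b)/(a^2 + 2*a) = (a - 6*b)/a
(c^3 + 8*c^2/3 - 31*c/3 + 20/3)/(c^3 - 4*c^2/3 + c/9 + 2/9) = 3*(3*c^2 + 11*c - 20)/(9*c^2 - 3*c - 2)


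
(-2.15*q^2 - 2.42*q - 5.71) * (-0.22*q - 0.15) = 0.473*q^3 + 0.8549*q^2 + 1.6192*q + 0.8565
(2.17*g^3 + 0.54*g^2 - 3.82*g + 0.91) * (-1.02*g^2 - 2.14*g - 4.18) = -2.2134*g^5 - 5.1946*g^4 - 6.3298*g^3 + 4.9894*g^2 + 14.0202*g - 3.8038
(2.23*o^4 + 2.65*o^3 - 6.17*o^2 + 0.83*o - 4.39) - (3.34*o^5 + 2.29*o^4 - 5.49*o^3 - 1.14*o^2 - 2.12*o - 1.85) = -3.34*o^5 - 0.0600000000000001*o^4 + 8.14*o^3 - 5.03*o^2 + 2.95*o - 2.54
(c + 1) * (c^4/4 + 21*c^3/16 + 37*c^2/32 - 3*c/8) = c^5/4 + 25*c^4/16 + 79*c^3/32 + 25*c^2/32 - 3*c/8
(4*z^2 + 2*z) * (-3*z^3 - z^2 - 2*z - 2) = -12*z^5 - 10*z^4 - 10*z^3 - 12*z^2 - 4*z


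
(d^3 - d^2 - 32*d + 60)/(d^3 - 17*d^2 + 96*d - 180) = (d^2 + 4*d - 12)/(d^2 - 12*d + 36)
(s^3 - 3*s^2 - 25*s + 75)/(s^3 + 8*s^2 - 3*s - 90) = (s - 5)/(s + 6)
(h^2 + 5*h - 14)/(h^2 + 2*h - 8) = (h + 7)/(h + 4)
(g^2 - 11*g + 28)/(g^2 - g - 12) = (g - 7)/(g + 3)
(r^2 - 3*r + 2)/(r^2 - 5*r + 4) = (r - 2)/(r - 4)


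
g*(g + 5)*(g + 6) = g^3 + 11*g^2 + 30*g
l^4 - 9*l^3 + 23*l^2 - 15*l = l*(l - 5)*(l - 3)*(l - 1)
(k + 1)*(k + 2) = k^2 + 3*k + 2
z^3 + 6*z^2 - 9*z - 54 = (z - 3)*(z + 3)*(z + 6)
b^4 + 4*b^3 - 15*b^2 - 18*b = b*(b - 3)*(b + 1)*(b + 6)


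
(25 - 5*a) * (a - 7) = -5*a^2 + 60*a - 175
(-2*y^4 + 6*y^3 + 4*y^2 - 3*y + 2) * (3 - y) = 2*y^5 - 12*y^4 + 14*y^3 + 15*y^2 - 11*y + 6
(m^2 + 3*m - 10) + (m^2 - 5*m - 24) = 2*m^2 - 2*m - 34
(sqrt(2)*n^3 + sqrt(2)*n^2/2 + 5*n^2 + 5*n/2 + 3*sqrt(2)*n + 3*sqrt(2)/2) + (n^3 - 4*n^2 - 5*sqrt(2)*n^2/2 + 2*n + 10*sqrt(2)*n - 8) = n^3 + sqrt(2)*n^3 - 2*sqrt(2)*n^2 + n^2 + 9*n/2 + 13*sqrt(2)*n - 8 + 3*sqrt(2)/2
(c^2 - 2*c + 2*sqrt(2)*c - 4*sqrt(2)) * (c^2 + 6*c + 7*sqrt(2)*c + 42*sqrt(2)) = c^4 + 4*c^3 + 9*sqrt(2)*c^3 + 16*c^2 + 36*sqrt(2)*c^2 - 108*sqrt(2)*c + 112*c - 336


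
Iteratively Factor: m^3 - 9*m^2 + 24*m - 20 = (m - 2)*(m^2 - 7*m + 10) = (m - 2)^2*(m - 5)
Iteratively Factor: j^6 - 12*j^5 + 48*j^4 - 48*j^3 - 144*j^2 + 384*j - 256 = (j - 2)*(j^5 - 10*j^4 + 28*j^3 + 8*j^2 - 128*j + 128) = (j - 4)*(j - 2)*(j^4 - 6*j^3 + 4*j^2 + 24*j - 32) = (j - 4)^2*(j - 2)*(j^3 - 2*j^2 - 4*j + 8) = (j - 4)^2*(j - 2)^2*(j^2 - 4) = (j - 4)^2*(j - 2)^2*(j + 2)*(j - 2)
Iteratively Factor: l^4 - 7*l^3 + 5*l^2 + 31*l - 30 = (l - 3)*(l^3 - 4*l^2 - 7*l + 10) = (l - 5)*(l - 3)*(l^2 + l - 2) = (l - 5)*(l - 3)*(l - 1)*(l + 2)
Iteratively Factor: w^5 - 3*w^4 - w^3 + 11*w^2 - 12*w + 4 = (w - 1)*(w^4 - 2*w^3 - 3*w^2 + 8*w - 4) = (w - 2)*(w - 1)*(w^3 - 3*w + 2) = (w - 2)*(w - 1)^2*(w^2 + w - 2) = (w - 2)*(w - 1)^3*(w + 2)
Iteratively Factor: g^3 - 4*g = (g)*(g^2 - 4) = g*(g + 2)*(g - 2)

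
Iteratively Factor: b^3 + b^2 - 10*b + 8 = (b - 1)*(b^2 + 2*b - 8) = (b - 2)*(b - 1)*(b + 4)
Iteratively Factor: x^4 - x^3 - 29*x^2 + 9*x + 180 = (x - 5)*(x^3 + 4*x^2 - 9*x - 36) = (x - 5)*(x + 3)*(x^2 + x - 12) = (x - 5)*(x + 3)*(x + 4)*(x - 3)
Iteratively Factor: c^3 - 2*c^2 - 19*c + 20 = (c - 1)*(c^2 - c - 20) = (c - 1)*(c + 4)*(c - 5)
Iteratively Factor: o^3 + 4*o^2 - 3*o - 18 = (o + 3)*(o^2 + o - 6) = (o + 3)^2*(o - 2)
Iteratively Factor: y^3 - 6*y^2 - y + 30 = (y + 2)*(y^2 - 8*y + 15) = (y - 5)*(y + 2)*(y - 3)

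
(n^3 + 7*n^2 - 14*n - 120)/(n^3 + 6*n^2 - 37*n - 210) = (n^2 + 2*n - 24)/(n^2 + n - 42)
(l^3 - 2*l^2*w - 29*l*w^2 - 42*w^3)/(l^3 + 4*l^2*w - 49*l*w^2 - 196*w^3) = (l^2 + 5*l*w + 6*w^2)/(l^2 + 11*l*w + 28*w^2)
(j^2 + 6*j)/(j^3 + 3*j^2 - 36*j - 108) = j/(j^2 - 3*j - 18)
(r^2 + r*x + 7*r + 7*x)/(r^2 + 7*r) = (r + x)/r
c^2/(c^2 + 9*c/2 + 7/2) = 2*c^2/(2*c^2 + 9*c + 7)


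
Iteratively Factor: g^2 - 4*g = (g - 4)*(g)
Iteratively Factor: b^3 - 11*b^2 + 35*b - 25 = (b - 5)*(b^2 - 6*b + 5) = (b - 5)*(b - 1)*(b - 5)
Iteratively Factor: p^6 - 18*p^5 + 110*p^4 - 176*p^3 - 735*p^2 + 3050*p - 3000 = (p + 3)*(p^5 - 21*p^4 + 173*p^3 - 695*p^2 + 1350*p - 1000) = (p - 5)*(p + 3)*(p^4 - 16*p^3 + 93*p^2 - 230*p + 200) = (p - 5)*(p - 2)*(p + 3)*(p^3 - 14*p^2 + 65*p - 100) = (p - 5)*(p - 4)*(p - 2)*(p + 3)*(p^2 - 10*p + 25) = (p - 5)^2*(p - 4)*(p - 2)*(p + 3)*(p - 5)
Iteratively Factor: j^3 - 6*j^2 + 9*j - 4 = (j - 1)*(j^2 - 5*j + 4) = (j - 1)^2*(j - 4)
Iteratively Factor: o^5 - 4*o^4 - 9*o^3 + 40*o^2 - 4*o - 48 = (o - 2)*(o^4 - 2*o^3 - 13*o^2 + 14*o + 24) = (o - 2)*(o + 3)*(o^3 - 5*o^2 + 2*o + 8) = (o - 4)*(o - 2)*(o + 3)*(o^2 - o - 2) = (o - 4)*(o - 2)*(o + 1)*(o + 3)*(o - 2)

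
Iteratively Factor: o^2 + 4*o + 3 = (o + 3)*(o + 1)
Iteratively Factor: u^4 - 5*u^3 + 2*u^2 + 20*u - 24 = (u - 2)*(u^3 - 3*u^2 - 4*u + 12) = (u - 2)^2*(u^2 - u - 6) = (u - 2)^2*(u + 2)*(u - 3)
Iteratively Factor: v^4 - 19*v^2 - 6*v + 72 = (v - 2)*(v^3 + 2*v^2 - 15*v - 36) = (v - 2)*(v + 3)*(v^2 - v - 12) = (v - 4)*(v - 2)*(v + 3)*(v + 3)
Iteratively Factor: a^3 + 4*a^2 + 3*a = (a + 1)*(a^2 + 3*a) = (a + 1)*(a + 3)*(a)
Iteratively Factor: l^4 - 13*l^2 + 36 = (l + 2)*(l^3 - 2*l^2 - 9*l + 18) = (l + 2)*(l + 3)*(l^2 - 5*l + 6) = (l - 3)*(l + 2)*(l + 3)*(l - 2)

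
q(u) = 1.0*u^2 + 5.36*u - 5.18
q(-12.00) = 74.50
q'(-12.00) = -18.64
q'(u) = 2.0*u + 5.36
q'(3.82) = 13.00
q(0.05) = -4.91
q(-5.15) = -6.26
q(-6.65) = 3.40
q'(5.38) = 16.12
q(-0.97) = -9.44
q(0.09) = -4.69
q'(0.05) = 5.46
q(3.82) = 29.89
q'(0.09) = 5.54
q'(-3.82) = -2.28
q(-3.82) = -11.06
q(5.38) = 52.60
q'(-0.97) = 3.42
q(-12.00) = 74.50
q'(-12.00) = -18.64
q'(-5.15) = -4.94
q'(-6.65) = -7.94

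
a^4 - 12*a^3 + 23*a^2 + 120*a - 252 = (a - 7)*(a - 6)*(a - 2)*(a + 3)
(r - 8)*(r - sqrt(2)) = r^2 - 8*r - sqrt(2)*r + 8*sqrt(2)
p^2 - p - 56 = (p - 8)*(p + 7)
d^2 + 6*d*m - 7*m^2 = (d - m)*(d + 7*m)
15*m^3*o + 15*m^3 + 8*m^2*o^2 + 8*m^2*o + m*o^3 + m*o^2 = (3*m + o)*(5*m + o)*(m*o + m)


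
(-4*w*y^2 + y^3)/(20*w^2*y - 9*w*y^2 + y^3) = y/(-5*w + y)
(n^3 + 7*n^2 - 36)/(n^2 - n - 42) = (n^2 + n - 6)/(n - 7)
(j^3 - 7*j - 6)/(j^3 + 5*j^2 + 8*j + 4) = (j - 3)/(j + 2)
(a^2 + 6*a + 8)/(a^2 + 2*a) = (a + 4)/a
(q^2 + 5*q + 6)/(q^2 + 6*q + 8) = (q + 3)/(q + 4)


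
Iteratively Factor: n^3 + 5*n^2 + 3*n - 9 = (n + 3)*(n^2 + 2*n - 3) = (n + 3)^2*(n - 1)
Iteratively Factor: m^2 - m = (m)*(m - 1)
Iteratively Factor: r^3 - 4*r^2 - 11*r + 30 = (r + 3)*(r^2 - 7*r + 10) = (r - 2)*(r + 3)*(r - 5)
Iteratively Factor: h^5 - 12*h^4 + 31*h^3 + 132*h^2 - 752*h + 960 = (h - 4)*(h^4 - 8*h^3 - h^2 + 128*h - 240) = (h - 4)^2*(h^3 - 4*h^2 - 17*h + 60) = (h - 4)^2*(h - 3)*(h^2 - h - 20) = (h - 5)*(h - 4)^2*(h - 3)*(h + 4)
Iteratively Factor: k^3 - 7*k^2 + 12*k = (k - 4)*(k^2 - 3*k) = k*(k - 4)*(k - 3)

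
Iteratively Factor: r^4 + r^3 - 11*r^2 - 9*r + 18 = (r - 1)*(r^3 + 2*r^2 - 9*r - 18) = (r - 1)*(r + 3)*(r^2 - r - 6) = (r - 3)*(r - 1)*(r + 3)*(r + 2)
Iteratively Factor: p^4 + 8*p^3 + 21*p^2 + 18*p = (p + 3)*(p^3 + 5*p^2 + 6*p) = (p + 2)*(p + 3)*(p^2 + 3*p) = p*(p + 2)*(p + 3)*(p + 3)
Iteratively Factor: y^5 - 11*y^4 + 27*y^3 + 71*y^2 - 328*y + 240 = (y - 1)*(y^4 - 10*y^3 + 17*y^2 + 88*y - 240) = (y - 4)*(y - 1)*(y^3 - 6*y^2 - 7*y + 60) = (y - 5)*(y - 4)*(y - 1)*(y^2 - y - 12) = (y - 5)*(y - 4)*(y - 1)*(y + 3)*(y - 4)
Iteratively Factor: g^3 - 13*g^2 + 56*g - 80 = (g - 4)*(g^2 - 9*g + 20) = (g - 4)^2*(g - 5)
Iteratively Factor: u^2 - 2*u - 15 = (u + 3)*(u - 5)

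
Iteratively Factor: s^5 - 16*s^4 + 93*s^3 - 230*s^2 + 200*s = (s)*(s^4 - 16*s^3 + 93*s^2 - 230*s + 200) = s*(s - 2)*(s^3 - 14*s^2 + 65*s - 100) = s*(s - 5)*(s - 2)*(s^2 - 9*s + 20) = s*(s - 5)*(s - 4)*(s - 2)*(s - 5)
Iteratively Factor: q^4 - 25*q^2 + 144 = (q + 3)*(q^3 - 3*q^2 - 16*q + 48) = (q + 3)*(q + 4)*(q^2 - 7*q + 12) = (q - 3)*(q + 3)*(q + 4)*(q - 4)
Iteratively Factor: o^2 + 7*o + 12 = (o + 4)*(o + 3)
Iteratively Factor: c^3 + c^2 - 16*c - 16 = (c - 4)*(c^2 + 5*c + 4) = (c - 4)*(c + 4)*(c + 1)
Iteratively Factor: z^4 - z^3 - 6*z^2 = (z + 2)*(z^3 - 3*z^2) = (z - 3)*(z + 2)*(z^2) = z*(z - 3)*(z + 2)*(z)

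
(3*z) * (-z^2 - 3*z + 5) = -3*z^3 - 9*z^2 + 15*z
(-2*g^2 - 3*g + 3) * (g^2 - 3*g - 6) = -2*g^4 + 3*g^3 + 24*g^2 + 9*g - 18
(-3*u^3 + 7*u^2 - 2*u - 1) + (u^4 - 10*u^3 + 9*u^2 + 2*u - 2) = u^4 - 13*u^3 + 16*u^2 - 3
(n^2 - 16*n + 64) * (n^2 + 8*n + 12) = n^4 - 8*n^3 - 52*n^2 + 320*n + 768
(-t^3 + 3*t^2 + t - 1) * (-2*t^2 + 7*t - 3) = 2*t^5 - 13*t^4 + 22*t^3 - 10*t + 3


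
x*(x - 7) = x^2 - 7*x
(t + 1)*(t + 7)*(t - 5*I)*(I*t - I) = I*t^4 + 5*t^3 + 7*I*t^3 + 35*t^2 - I*t^2 - 5*t - 7*I*t - 35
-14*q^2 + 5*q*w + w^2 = (-2*q + w)*(7*q + w)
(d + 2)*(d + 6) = d^2 + 8*d + 12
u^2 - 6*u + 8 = (u - 4)*(u - 2)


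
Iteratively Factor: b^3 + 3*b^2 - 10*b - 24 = (b + 4)*(b^2 - b - 6) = (b + 2)*(b + 4)*(b - 3)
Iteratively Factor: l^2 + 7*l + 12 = (l + 4)*(l + 3)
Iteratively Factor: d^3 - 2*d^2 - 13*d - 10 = (d + 1)*(d^2 - 3*d - 10) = (d - 5)*(d + 1)*(d + 2)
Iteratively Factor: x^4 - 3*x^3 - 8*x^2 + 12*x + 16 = (x + 1)*(x^3 - 4*x^2 - 4*x + 16) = (x - 2)*(x + 1)*(x^2 - 2*x - 8) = (x - 4)*(x - 2)*(x + 1)*(x + 2)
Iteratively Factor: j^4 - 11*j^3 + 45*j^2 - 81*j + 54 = (j - 3)*(j^3 - 8*j^2 + 21*j - 18) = (j - 3)*(j - 2)*(j^2 - 6*j + 9) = (j - 3)^2*(j - 2)*(j - 3)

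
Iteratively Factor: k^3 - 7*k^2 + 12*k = (k)*(k^2 - 7*k + 12) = k*(k - 3)*(k - 4)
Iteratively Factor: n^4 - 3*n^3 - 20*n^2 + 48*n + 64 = (n - 4)*(n^3 + n^2 - 16*n - 16) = (n - 4)*(n + 1)*(n^2 - 16) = (n - 4)*(n + 1)*(n + 4)*(n - 4)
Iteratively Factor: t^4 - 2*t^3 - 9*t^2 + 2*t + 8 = (t + 1)*(t^3 - 3*t^2 - 6*t + 8) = (t + 1)*(t + 2)*(t^2 - 5*t + 4) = (t - 4)*(t + 1)*(t + 2)*(t - 1)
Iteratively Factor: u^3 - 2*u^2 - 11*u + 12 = (u - 4)*(u^2 + 2*u - 3) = (u - 4)*(u - 1)*(u + 3)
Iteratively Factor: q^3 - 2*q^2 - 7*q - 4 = (q + 1)*(q^2 - 3*q - 4) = (q - 4)*(q + 1)*(q + 1)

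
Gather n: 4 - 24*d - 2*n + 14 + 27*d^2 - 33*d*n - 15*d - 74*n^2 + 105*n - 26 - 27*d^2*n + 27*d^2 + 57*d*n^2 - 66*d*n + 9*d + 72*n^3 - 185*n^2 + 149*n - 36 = 54*d^2 - 30*d + 72*n^3 + n^2*(57*d - 259) + n*(-27*d^2 - 99*d + 252) - 44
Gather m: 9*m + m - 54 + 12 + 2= 10*m - 40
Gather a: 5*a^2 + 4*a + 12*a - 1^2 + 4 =5*a^2 + 16*a + 3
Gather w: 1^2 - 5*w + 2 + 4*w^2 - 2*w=4*w^2 - 7*w + 3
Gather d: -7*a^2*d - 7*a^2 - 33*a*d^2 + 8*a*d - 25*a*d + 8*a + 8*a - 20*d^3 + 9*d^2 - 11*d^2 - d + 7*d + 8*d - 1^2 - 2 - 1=-7*a^2 + 16*a - 20*d^3 + d^2*(-33*a - 2) + d*(-7*a^2 - 17*a + 14) - 4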